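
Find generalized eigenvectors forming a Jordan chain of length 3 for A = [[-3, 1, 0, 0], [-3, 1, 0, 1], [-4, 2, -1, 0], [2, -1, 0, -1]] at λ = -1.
v_1 = [[1, 2, 0, 0]]^T, v_2 = [[0, 1, 0, 0]]^T, v_3 = [[1, 2, 2, -1]]^T

We seek v_1 ∈ ker((A + I)^3) \ ker((A + I)^2), then set v_{i+1} = (A + I) v_i.

One such chain is v_1 = [[1, 2, 0, 0]]^T, v_2 = [[0, 1, 0, 0]]^T, v_3 = [[1, 2, 2, -1]]^T. Check: (A + I) v_3 = [[0, 0, 0, 0]]^T = 0.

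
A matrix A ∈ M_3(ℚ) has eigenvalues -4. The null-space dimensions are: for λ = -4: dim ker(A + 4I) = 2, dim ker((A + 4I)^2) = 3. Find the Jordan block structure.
Jordan blocks: (-4, 2), (-4, 1)

λ = -4: successive nullity increments [2, 1] count blocks of size ≥ k; block sizes are [2, 1].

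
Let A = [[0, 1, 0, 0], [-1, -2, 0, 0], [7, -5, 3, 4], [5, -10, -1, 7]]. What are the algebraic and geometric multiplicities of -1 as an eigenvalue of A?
The characteristic polynomial is (x - 5)^2(x + 1)^2, so the factor x + 1 appears with exponent 2: the algebraic multiplicity is 2.

rank(A + I) = 3, so the eigenspace has dimension 4 - 3 = 1: the geometric multiplicity is 1.

Since 1 < 2, A is not diagonalizable.

algebraic multiplicity 2, geometric multiplicity 1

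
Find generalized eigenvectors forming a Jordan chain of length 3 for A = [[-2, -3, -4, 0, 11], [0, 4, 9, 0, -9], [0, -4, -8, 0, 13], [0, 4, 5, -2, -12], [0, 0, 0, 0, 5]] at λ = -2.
We seek v_1 ∈ ker((A + 2I)^3) \ ker((A + 2I)^2), then set v_{i+1} = (A + 2I) v_i.

One such chain is v_1 = [[12, -8, 5, -20, 0]]^T, v_2 = [[4, -3, 2, -7, 0]]^T, v_3 = [[1, 0, 0, -2, 0]]^T. Check: (A + 2I) v_3 = [[0, 0, 0, 0, 0]]^T = 0.

v_1 = [[12, -8, 5, -20, 0]]^T, v_2 = [[4, -3, 2, -7, 0]]^T, v_3 = [[1, 0, 0, -2, 0]]^T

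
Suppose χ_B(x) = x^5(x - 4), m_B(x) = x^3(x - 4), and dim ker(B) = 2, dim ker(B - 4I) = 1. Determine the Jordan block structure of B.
λ = 0: algebraic multiplicity 5 (exponent in χ_B), largest block size 3 (exponent in m_B), 2 blocks (geometric multiplicity). These force block sizes [3, 2].
λ = 4: algebraic multiplicity 1 (exponent in χ_B), largest block size 1 (exponent in m_B), 1 block (geometric multiplicity). This forces block sizes [1].

Jordan blocks: (0, 3), (0, 2), (4, 1)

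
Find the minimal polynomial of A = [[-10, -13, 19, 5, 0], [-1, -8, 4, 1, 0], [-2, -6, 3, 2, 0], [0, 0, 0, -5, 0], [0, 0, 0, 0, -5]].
m_A(x) = (x + 5)^3

The characteristic polynomial factors as (x + 5)^5. The minimal polynomial is ∏(x - λ)^{k_λ} where k_λ is the size of the largest Jordan block at λ.

For λ = -5: rank(A + 5I) = 2, and the largest Jordan block has size 3 (the smallest k with rank((A + 5I)^k) = rank((A + 5I)^(k+1))).

So m_A(x) = (x + 5)^3.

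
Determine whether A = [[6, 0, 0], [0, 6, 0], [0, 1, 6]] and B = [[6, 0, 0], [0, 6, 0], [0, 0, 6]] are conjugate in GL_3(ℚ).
No.

Both have characteristic polynomial (x - 6)^3, but the minimal polynomial of A is (x - 6)^2 while the minimal polynomial of B is x - 6. The minimal polynomial is a similarity invariant, so A and B are not similar.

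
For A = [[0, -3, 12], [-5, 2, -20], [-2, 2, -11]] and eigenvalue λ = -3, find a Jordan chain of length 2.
We seek v_1 ∈ ker((A + 3I)^2) \ ker(A + 3I), then set v_{i+1} = (A + 3I) v_i.

One such chain is v_1 = [[5, -6, -3]]^T, v_2 = [[-3, 5, 2]]^T. Check: (A + 3I) v_2 = [[0, 0, 0]]^T = 0.

v_1 = [[5, -6, -3]]^T, v_2 = [[-3, 5, 2]]^T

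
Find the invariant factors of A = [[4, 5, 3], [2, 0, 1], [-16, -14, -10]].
The Jordan structure of A has elementary divisors (x + 2)^3. Arranging the block sizes at each eigenvalue in decreasing order and taking row products gives the invariant factors.

Invariant factors (smallest first, each dividing the next): (x + 2)^3.

Check: the last factor (x + 2)^3 is the minimal polynomial, and the product (x + 2)^3 is the characteristic polynomial.

(x + 2)^3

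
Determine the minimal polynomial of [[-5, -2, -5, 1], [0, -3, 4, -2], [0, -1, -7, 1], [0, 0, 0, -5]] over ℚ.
The characteristic polynomial factors as (x + 5)^4. The minimal polynomial is ∏(x - λ)^{k_λ} where k_λ is the size of the largest Jordan block at λ.

For λ = -5: rank(A + 5I) = 2, and the largest Jordan block has size 3 (the smallest k with rank((A + 5I)^k) = rank((A + 5I)^(k+1))).

So m_A(x) = (x + 5)^3.

m_A(x) = (x + 5)^3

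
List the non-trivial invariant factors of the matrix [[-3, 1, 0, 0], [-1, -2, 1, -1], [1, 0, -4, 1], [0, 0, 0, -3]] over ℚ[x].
x + 3, (x + 3)^3

The Jordan structure of A has elementary divisors (x + 3)^3, (x + 3). Arranging the block sizes at each eigenvalue in decreasing order and taking row products gives the invariant factors.

Invariant factors (smallest first, each dividing the next): x + 3, (x + 3)^3.

Check: the last factor (x + 3)^3 is the minimal polynomial, and the product (x + 3)^4 is the characteristic polynomial.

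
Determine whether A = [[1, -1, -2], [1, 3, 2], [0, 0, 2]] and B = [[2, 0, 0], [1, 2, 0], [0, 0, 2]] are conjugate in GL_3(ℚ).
Yes.

Two matrices over a field are similar if and only if they have the same invariant factors.

Both A and B have characteristic polynomial (x - 2)^3 and minimal polynomial (x - 2)^2. Computing further, both have invariant factors x - 2, (x - 2)^2. Hence A and B are similar.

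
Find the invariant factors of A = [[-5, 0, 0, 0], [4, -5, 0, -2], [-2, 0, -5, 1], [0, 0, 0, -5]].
x + 5, x + 5, (x + 5)^2

The Jordan structure of A has elementary divisors (x + 5)^2, (x + 5), (x + 5). Arranging the block sizes at each eigenvalue in decreasing order and taking row products gives the invariant factors.

Invariant factors (smallest first, each dividing the next): x + 5, x + 5, (x + 5)^2.

Check: the last factor (x + 5)^2 is the minimal polynomial, and the product (x + 5)^4 is the characteristic polynomial.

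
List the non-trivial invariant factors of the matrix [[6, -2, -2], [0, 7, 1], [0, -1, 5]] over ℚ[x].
The Jordan structure of A has elementary divisors (x - 6)^2, (x - 6). Arranging the block sizes at each eigenvalue in decreasing order and taking row products gives the invariant factors.

Invariant factors (smallest first, each dividing the next): x - 6, (x - 6)^2.

Check: the last factor (x - 6)^2 is the minimal polynomial, and the product (x - 6)^3 is the characteristic polynomial.

x - 6, (x - 6)^2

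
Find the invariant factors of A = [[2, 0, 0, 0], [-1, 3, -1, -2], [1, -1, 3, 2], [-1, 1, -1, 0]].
x - 2, x - 2, (x - 2)^2

The Jordan structure of A has elementary divisors (x - 2)^2, (x - 2), (x - 2). Arranging the block sizes at each eigenvalue in decreasing order and taking row products gives the invariant factors.

Invariant factors (smallest first, each dividing the next): x - 2, x - 2, (x - 2)^2.

Check: the last factor (x - 2)^2 is the minimal polynomial, and the product (x - 2)^4 is the characteristic polynomial.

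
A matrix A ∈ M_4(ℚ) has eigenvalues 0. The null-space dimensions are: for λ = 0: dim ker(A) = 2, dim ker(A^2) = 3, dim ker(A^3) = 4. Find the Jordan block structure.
λ = 0: successive nullity increments [2, 1, 1] count blocks of size ≥ k; block sizes are [3, 1].

Jordan blocks: (0, 3), (0, 1)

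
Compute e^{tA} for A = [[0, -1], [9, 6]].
e^{tA} = [[(1 - 3*t)*e^{3*t}, -t*e^{3*t}], [9*t*e^{3*t}, (3*t + 1)*e^{3*t}]]

A has Jordan form J = [[3, 1], [0, 3]] with A = PJP^{-1}, so e^{tA} = P e^{tJ} P^{-1}.

For a Jordan block J_k(λ), e^{tJ_k(λ)} = e^{λt} · (I + tN + t^2 N^2/2! + ... + t^{k-1} N^{k-1}/(k-1)!) where N is the nilpotent superdiagonal part.

Assembling the blocks and conjugating back gives the entries of e^{tA} as shown above.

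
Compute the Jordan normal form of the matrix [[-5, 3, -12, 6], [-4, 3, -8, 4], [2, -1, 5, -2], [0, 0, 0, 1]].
J = [[1, 1, 0, 0], [0, 1, 0, 0], [0, 0, 1, 0], [0, 0, 0, 1]]

The characteristic polynomial is det(xI - A) = (x - 1)^4, so the eigenvalues are 1 (algebraic multiplicity 4).

For λ = 1: rank(A - I) = 1, rank((A - I)^2) = 0. The eigenspace has dimension 4 - 1 = 3, so there are 3 Jordan blocks; the rank sequence gives block sizes [2, 1, 1].

Assembling the blocks gives the Jordan form J above.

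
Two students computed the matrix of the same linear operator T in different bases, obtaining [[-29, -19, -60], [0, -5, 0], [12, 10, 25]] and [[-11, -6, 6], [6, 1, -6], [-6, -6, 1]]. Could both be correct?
Both have characteristic polynomial (x - 1)(x + 5)^2, but the minimal polynomial of A is (x - 1)(x + 5)^2 while the minimal polynomial of B is (x - 1)(x + 5). The minimal polynomial is a similarity invariant, so A and B are not similar.

No.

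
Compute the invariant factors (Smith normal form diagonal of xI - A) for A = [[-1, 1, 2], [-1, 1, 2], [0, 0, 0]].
The Jordan structure of A has elementary divisors x^2, x. Arranging the block sizes at each eigenvalue in decreasing order and taking row products gives the invariant factors.

Invariant factors (smallest first, each dividing the next): x, x^2.

Check: the last factor x^2 is the minimal polynomial, and the product x^3 is the characteristic polynomial.

x, x^2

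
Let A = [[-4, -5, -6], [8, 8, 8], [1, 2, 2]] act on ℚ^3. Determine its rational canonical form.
R = [[0, 0, -8], [1, 0, -6], [0, 1, 6]]

The invariant factors of A (the non-unit diagonal entries of the Smith normal form of xI - A over ℚ[x]) are (x - 4)(x^2 - 2x - 2), each dividing the next. The characteristic polynomial is their product, (x - 4)(x^2 - 2x - 2).

The rational canonical form is the block-diagonal matrix of companion matrices C(f_i):
R = [[0, 0, -8], [1, 0, -6], [0, 1, 6]].

Note the characteristic polynomial does not split into linear factors over ℚ, so A has no Jordan form over ℚ; the rational canonical form exists over any field.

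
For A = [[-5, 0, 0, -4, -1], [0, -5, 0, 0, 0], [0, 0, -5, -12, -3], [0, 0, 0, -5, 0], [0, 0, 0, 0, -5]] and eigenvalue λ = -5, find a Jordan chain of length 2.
v_1 = [[1, 0, 2, -1, 3]]^T, v_2 = [[1, 0, 3, 0, 0]]^T

We seek v_1 ∈ ker((A + 5I)^2) \ ker(A + 5I), then set v_{i+1} = (A + 5I) v_i.

One such chain is v_1 = [[1, 0, 2, -1, 3]]^T, v_2 = [[1, 0, 3, 0, 0]]^T. Check: (A + 5I) v_2 = [[0, 0, 0, 0, 0]]^T = 0.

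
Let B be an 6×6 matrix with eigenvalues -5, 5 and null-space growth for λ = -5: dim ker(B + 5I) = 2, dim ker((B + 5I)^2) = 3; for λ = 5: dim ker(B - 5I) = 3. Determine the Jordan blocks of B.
λ = -5: successive nullity increments [2, 1] count blocks of size ≥ k; block sizes are [2, 1].
λ = 5: successive nullity increments [3] count blocks of size ≥ k; block sizes are [1, 1, 1].

Jordan blocks: (-5, 2), (-5, 1), (5, 1), (5, 1), (5, 1)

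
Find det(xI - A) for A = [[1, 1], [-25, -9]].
χ_A(x) = (x + 4)^2

xI - A = [[x - 1, -1], [25, x + 9]].

Expanding det(xI - A) along the first row:
det(xI - A) = + (x - 1)·det([[x + 9]]) - (-1)·det([[25]]).

Evaluating gives χ_A(x) = x^2 + 8x + 16 = (x + 4)^2.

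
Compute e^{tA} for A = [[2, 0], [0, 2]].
e^{tA} = [[e^{2*t}, 0], [0, e^{2*t}]]

A has Jordan form J = [[2, 0], [0, 2]] with A = PJP^{-1}, so e^{tA} = P e^{tJ} P^{-1}.

For a Jordan block J_k(λ), e^{tJ_k(λ)} = e^{λt} · (I + tN + t^2 N^2/2! + ... + t^{k-1} N^{k-1}/(k-1)!) where N is the nilpotent superdiagonal part.

Assembling the blocks and conjugating back gives the entries of e^{tA} as shown above.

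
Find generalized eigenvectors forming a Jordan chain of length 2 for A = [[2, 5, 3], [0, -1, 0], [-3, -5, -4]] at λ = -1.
v_1 = [[2, 2, -5]]^T, v_2 = [[1, 0, -1]]^T

We seek v_1 ∈ ker((A + I)^2) \ ker(A + I), then set v_{i+1} = (A + I) v_i.

One such chain is v_1 = [[2, 2, -5]]^T, v_2 = [[1, 0, -1]]^T. Check: (A + I) v_2 = [[0, 0, 0]]^T = 0.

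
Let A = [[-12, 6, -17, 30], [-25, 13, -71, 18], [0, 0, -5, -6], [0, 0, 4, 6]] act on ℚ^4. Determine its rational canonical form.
R = [[0, 6, 0, 0], [1, 1, 0, 0], [0, 0, 0, 6], [0, 0, 1, 1]]

The invariant factors of A (the non-unit diagonal entries of the Smith normal form of xI - A over ℚ[x]) are (x - 3)(x + 2), (x - 3)(x + 2), each dividing the next. The characteristic polynomial is their product, (x - 3)^2(x + 2)^2.

The rational canonical form is the block-diagonal matrix of companion matrices C(f_i):
R = [[0, 6, 0, 0], [1, 1, 0, 0], [0, 0, 0, 6], [0, 0, 1, 1]].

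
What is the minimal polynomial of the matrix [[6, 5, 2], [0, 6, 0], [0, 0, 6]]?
The characteristic polynomial factors as (x - 6)^3. The minimal polynomial is ∏(x - λ)^{k_λ} where k_λ is the size of the largest Jordan block at λ.

For λ = 6: rank(A - 6I) = 1, and the largest Jordan block has size 2 (the smallest k with rank((A - 6I)^k) = rank((A - 6I)^(k+1))).

So m_A(x) = (x - 6)^2.

m_A(x) = (x - 6)^2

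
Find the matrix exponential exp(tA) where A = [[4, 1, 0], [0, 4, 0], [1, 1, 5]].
e^{tA} = [[e^{4*t}, t*e^{4*t}, 0], [0, e^{4*t}, 0], [(e^{t} - 1)*e^{4*t}, (-t + 2*e^{t} - 2)*e^{4*t}, e^{5*t}]]

A has Jordan form J = [[4, 1, 0], [0, 4, 0], [0, 0, 5]] with A = PJP^{-1}, so e^{tA} = P e^{tJ} P^{-1}.

For a Jordan block J_k(λ), e^{tJ_k(λ)} = e^{λt} · (I + tN + t^2 N^2/2! + ... + t^{k-1} N^{k-1}/(k-1)!) where N is the nilpotent superdiagonal part.

Assembling the blocks and conjugating back gives the entries of e^{tA} as shown above.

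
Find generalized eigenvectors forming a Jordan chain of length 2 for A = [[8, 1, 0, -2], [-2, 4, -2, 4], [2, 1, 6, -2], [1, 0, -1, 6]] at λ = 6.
We seek v_1 ∈ ker((A - 6I)^2) \ ker(A - 6I), then set v_{i+1} = (A - 6I) v_i.

One such chain is v_1 = [[-1, 3, -1, 0]]^T, v_2 = [[1, -2, 1, 0]]^T. Check: (A - 6I) v_2 = [[0, 0, 0, 0]]^T = 0.

v_1 = [[-1, 3, -1, 0]]^T, v_2 = [[1, -2, 1, 0]]^T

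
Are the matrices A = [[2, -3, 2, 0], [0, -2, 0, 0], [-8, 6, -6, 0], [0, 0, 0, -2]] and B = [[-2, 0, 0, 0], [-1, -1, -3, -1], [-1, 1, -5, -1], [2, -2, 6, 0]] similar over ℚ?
Two matrices over a field are similar if and only if they have the same invariant factors.

Both A and B have characteristic polynomial (x + 2)^4 and minimal polynomial (x + 2)^2. Computing further, both have invariant factors x + 2, x + 2, (x + 2)^2. Hence A and B are similar.

Yes.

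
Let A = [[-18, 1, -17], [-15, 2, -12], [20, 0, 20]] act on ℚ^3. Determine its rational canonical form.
R = [[0, 0, 20], [1, 0, 1], [0, 1, 4]]

The invariant factors of A (the non-unit diagonal entries of the Smith normal form of xI - A over ℚ[x]) are (x - 5)(x^2 + x + 4), each dividing the next. The characteristic polynomial is their product, (x - 5)(x^2 + x + 4).

The rational canonical form is the block-diagonal matrix of companion matrices C(f_i):
R = [[0, 0, 20], [1, 0, 1], [0, 1, 4]].

Note the characteristic polynomial does not split into linear factors over ℚ, so A has no Jordan form over ℚ; the rational canonical form exists over any field.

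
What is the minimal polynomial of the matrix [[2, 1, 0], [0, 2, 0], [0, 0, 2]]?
The characteristic polynomial factors as (x - 2)^3. The minimal polynomial is ∏(x - λ)^{k_λ} where k_λ is the size of the largest Jordan block at λ.

For λ = 2: rank(A - 2I) = 1, and the largest Jordan block has size 2 (the smallest k with rank((A - 2I)^k) = rank((A - 2I)^(k+1))).

So m_A(x) = (x - 2)^2.

m_A(x) = (x - 2)^2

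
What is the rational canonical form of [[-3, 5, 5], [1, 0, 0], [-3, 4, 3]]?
R = [[0, 0, 5], [1, 0, -1], [0, 1, 0]]

The invariant factors of A (the non-unit diagonal entries of the Smith normal form of xI - A over ℚ[x]) are x^3 + x - 5, each dividing the next. The characteristic polynomial is their product, x^3 + x - 5.

The rational canonical form is the block-diagonal matrix of companion matrices C(f_i):
R = [[0, 0, 5], [1, 0, -1], [0, 1, 0]].

Note the characteristic polynomial does not split into linear factors over ℚ, so A has no Jordan form over ℚ; the rational canonical form exists over any field.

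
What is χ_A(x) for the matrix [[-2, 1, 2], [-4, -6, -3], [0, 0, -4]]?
xI - A = [[x + 2, -1, -2], [4, x + 6, 3], [0, 0, x + 4]].

Expanding det(xI - A) along the first row:
det(xI - A) = + (x + 2)·det([[x + 6, 3], [0, x + 4]]) - (-1)·det([[4, 3], [0, x + 4]]) + (-2)·det([[4, x + 6], [0, 0]]).

Evaluating gives χ_A(x) = x^3 + 12x^2 + 48x + 64 = (x + 4)^3.

χ_A(x) = (x + 4)^3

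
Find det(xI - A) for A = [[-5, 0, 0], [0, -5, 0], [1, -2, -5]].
χ_A(x) = (x + 5)^3

xI - A = [[x + 5, 0, 0], [0, x + 5, 0], [-1, 2, x + 5]].

Expanding det(xI - A) along the first row:
det(xI - A) = + (x + 5)·det([[x + 5, 0], [2, x + 5]]) - (0)·det([[0, 0], [-1, x + 5]]) + (0)·det([[0, x + 5], [-1, 2]]).

Evaluating gives χ_A(x) = x^3 + 15x^2 + 75x + 125 = (x + 5)^3.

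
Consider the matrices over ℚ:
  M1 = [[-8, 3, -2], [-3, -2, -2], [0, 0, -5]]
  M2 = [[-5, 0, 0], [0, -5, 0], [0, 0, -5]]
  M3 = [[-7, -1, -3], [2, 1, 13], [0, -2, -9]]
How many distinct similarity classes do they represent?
Characteristic polynomials: χ_{M1} = (x + 5)^3, χ_{M2} = (x + 5)^3, χ_{M3} = (x + 5)^3.

{M1}: invariant factors x + 5, (x + 5)^2.

{M2}: invariant factors x + 5, x + 5, x + 5.

{M3}: invariant factors (x + 5)^3.

Matrices are similar if and only if their invariant-factor lists agree; the partition into similarity classes is {M1}, {M2}, {M3}.

3 classes: {M1}, {M2}, {M3}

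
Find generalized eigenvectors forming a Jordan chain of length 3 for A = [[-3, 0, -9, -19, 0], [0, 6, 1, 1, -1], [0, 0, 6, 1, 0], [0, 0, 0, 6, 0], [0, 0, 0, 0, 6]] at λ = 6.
v_1 = [[-1, 0, -1, 1, 0]]^T, v_2 = [[-1, 0, 1, 0, 0]]^T, v_3 = [[0, 1, 0, 0, 0]]^T

We seek v_1 ∈ ker((A - 6I)^3) \ ker((A - 6I)^2), then set v_{i+1} = (A - 6I) v_i.

One such chain is v_1 = [[-1, 0, -1, 1, 0]]^T, v_2 = [[-1, 0, 1, 0, 0]]^T, v_3 = [[0, 1, 0, 0, 0]]^T. Check: (A - 6I) v_3 = [[0, 0, 0, 0, 0]]^T = 0.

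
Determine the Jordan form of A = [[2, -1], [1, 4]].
The characteristic polynomial is det(xI - A) = (x - 3)^2, so the eigenvalues are 3 (algebraic multiplicity 2).

For λ = 3: rank(A - 3I) = 1, rank((A - 3I)^2) = 0. The eigenspace has dimension 2 - 1 = 1, so there is 1 Jordan block; the rank sequence gives block sizes [2].

Assembling the blocks gives the Jordan form J above.

J = [[3, 1], [0, 3]]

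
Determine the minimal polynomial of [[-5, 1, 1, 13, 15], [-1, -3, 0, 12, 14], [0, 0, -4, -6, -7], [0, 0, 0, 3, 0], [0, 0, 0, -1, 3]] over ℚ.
The characteristic polynomial factors as (x - 3)^2(x + 4)^3. The minimal polynomial is ∏(x - λ)^{k_λ} where k_λ is the size of the largest Jordan block at λ.

For λ = -4: rank(A + 4I) = 4, and the largest Jordan block has size 3 (the smallest k with rank((A + 4I)^k) = rank((A + 4I)^(k+1))).
For λ = 3: rank(A - 3I) = 4, and the largest Jordan block has size 2 (the smallest k with rank((A - 3I)^k) = rank((A - 3I)^(k+1))).

So m_A(x) = (x - 3)^2(x + 4)^3.

m_A(x) = (x - 3)^2(x + 4)^3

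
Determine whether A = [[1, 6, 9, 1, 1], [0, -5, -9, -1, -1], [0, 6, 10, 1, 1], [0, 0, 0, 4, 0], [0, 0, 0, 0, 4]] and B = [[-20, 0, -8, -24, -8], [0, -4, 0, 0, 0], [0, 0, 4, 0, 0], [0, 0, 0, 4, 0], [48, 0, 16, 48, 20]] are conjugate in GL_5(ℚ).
trace(A) = 14 but trace(B) = 4. The trace is a similarity invariant, so A and B are not similar.

No.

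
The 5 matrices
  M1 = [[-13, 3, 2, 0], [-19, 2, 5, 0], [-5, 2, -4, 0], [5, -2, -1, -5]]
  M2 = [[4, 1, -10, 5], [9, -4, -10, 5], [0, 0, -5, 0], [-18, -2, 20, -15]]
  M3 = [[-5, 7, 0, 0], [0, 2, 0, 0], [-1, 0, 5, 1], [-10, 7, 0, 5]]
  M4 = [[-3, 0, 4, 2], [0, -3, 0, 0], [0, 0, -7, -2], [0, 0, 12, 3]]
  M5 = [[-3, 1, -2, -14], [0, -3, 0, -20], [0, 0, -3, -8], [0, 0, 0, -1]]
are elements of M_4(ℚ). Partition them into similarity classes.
5 classes: {M1}, {M2}, {M3}, {M4}, {M5}

Characteristic polynomials: χ_{M1} = (x + 5)^4, χ_{M2} = (x + 5)^4, χ_{M3} = (x - 5)^2(x - 2)(x + 5), χ_{M4} = (x + 1)(x + 3)^3, χ_{M5} = (x + 1)(x + 3)^3.

{M1}: invariant factors x + 5, (x + 5)^3.

{M2}: invariant factors x + 5, x + 5, (x + 5)^2.

{M3}: invariant factors (x - 5)^2(x - 2)(x + 5).

{M4}: invariant factors x + 3, x + 3, (x + 1)(x + 3).

{M5}: invariant factors x + 3, (x + 1)(x + 3)^2.

Matrices are similar if and only if their invariant-factor lists agree; the partition into similarity classes is {M1}, {M2}, {M3}, {M4}, {M5}.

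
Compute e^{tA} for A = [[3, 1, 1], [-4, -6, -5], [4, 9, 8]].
e^{tA} = [[e^{3*t}, t*e^{3*t}, t*e^{3*t}], [(1 - e^{4*t})*e^{-t}, (-(t + 1)*e^{4*t} + 2)*e^{-t}, (-(t + 1)*e^{4*t} + 1)*e^{-t}], [(e^{4*t} - 1)*e^{-t}, ((t + 2)*e^{4*t} - 2)*e^{-t}, ((t + 2)*e^{4*t} - 1)*e^{-t}]]

A has Jordan form J = [[-1, 0, 0], [0, 3, 1], [0, 0, 3]] with A = PJP^{-1}, so e^{tA} = P e^{tJ} P^{-1}.

For a Jordan block J_k(λ), e^{tJ_k(λ)} = e^{λt} · (I + tN + t^2 N^2/2! + ... + t^{k-1} N^{k-1}/(k-1)!) where N is the nilpotent superdiagonal part.

Assembling the blocks and conjugating back gives the entries of e^{tA} as shown above.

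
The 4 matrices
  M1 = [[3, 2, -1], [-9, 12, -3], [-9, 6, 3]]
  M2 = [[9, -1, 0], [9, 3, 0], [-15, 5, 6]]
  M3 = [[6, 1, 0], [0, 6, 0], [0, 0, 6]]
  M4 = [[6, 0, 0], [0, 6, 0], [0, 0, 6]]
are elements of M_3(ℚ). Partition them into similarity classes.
Characteristic polynomials: χ_{M1} = (x - 6)^3, χ_{M2} = (x - 6)^3, χ_{M3} = (x - 6)^3, χ_{M4} = (x - 6)^3.

{M1, M2, M3}: invariant factors x - 6, (x - 6)^2.

{M4}: invariant factors x - 6, x - 6, x - 6.

Matrices are similar if and only if their invariant-factor lists agree; the partition into similarity classes is {M1, M2, M3}, {M4}.

2 classes: {M1, M2, M3}, {M4}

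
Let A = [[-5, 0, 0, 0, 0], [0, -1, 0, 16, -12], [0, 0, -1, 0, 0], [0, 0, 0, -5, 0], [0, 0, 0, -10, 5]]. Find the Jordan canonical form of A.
J = [[-5, 0, 0, 0, 0], [0, -5, 0, 0, 0], [0, 0, -1, 0, 0], [0, 0, 0, -1, 0], [0, 0, 0, 0, 5]]

The characteristic polynomial is det(xI - A) = (x - 5)(x + 1)^2(x + 5)^2, so the eigenvalues are -5 (algebraic multiplicity 2), -1 (algebraic multiplicity 2), 5 (algebraic multiplicity 1).

For λ = -5: rank(A + 5I) = 3. The eigenspace has dimension 5 - 3 = 2, so there are 2 Jordan blocks; the rank sequence gives block sizes [1, 1].

For λ = -1: rank(A + I) = 3. The eigenspace has dimension 5 - 3 = 2, so there are 2 Jordan blocks; the rank sequence gives block sizes [1, 1].

For λ = 5: algebraic multiplicity 1 gives one 1×1 block.

Assembling the blocks gives the Jordan form J above.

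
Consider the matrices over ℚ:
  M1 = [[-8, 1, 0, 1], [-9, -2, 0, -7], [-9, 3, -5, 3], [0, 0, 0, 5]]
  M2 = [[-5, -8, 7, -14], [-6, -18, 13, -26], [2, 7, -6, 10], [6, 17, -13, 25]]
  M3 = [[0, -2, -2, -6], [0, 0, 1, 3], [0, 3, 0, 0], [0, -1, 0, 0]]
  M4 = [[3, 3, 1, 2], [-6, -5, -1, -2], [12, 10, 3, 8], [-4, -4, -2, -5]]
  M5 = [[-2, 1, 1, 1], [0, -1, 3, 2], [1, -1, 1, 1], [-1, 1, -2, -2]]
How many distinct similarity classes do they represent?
Characteristic polynomials: χ_{M1} = (x - 5)(x + 5)^3, χ_{M2} = (x + 1)^4, χ_{M3} = x^4, χ_{M4} = (x + 1)^4, χ_{M5} = (x + 1)^4.

{M1}: invariant factors x + 5, (x - 5)(x + 5)^2.

{M2, M4, M5}: invariant factors x + 1, (x + 1)^3.

{M3}: invariant factors x, x^3.

Matrices are similar if and only if their invariant-factor lists agree; the partition into similarity classes is {M1}, {M2, M4, M5}, {M3}.

3 classes: {M1}, {M2, M4, M5}, {M3}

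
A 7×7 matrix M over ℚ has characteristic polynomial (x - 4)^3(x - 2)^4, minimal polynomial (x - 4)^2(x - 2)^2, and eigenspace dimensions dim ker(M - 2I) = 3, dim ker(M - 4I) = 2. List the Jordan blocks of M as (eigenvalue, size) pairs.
Jordan blocks: (2, 2), (2, 1), (2, 1), (4, 2), (4, 1)

λ = 2: algebraic multiplicity 4 (exponent in χ_M), largest block size 2 (exponent in m_M), 3 blocks (geometric multiplicity). These force block sizes [2, 1, 1].
λ = 4: algebraic multiplicity 3 (exponent in χ_M), largest block size 2 (exponent in m_M), 2 blocks (geometric multiplicity). These force block sizes [2, 1].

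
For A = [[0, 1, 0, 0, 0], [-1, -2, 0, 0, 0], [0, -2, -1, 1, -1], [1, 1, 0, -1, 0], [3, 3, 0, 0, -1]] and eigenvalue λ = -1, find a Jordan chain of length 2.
v_1 = [[0, 1, 0, 0, -1]]^T, v_2 = [[1, -1, -1, 1, 3]]^T

We seek v_1 ∈ ker((A + I)^2) \ ker(A + I), then set v_{i+1} = (A + I) v_i.

One such chain is v_1 = [[0, 1, 0, 0, -1]]^T, v_2 = [[1, -1, -1, 1, 3]]^T. Check: (A + I) v_2 = [[0, 0, 0, 0, 0]]^T = 0.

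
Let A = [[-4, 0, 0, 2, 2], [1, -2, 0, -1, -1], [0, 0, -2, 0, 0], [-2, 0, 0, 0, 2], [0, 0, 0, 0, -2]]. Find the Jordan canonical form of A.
J = [[-2, 1, 0, 0, 0], [0, -2, 0, 0, 0], [0, 0, -2, 0, 0], [0, 0, 0, -2, 0], [0, 0, 0, 0, -2]]

The characteristic polynomial is det(xI - A) = (x + 2)^5, so the eigenvalues are -2 (algebraic multiplicity 5).

For λ = -2: rank(A + 2I) = 1, rank((A + 2I)^2) = 0. The eigenspace has dimension 5 - 1 = 4, so there are 4 Jordan blocks; the rank sequence gives block sizes [2, 1, 1, 1].

Assembling the blocks gives the Jordan form J above.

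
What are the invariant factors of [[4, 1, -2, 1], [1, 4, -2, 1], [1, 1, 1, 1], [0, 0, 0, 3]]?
The Jordan structure of A has elementary divisors (x - 3)^2, (x - 3), (x - 3). Arranging the block sizes at each eigenvalue in decreasing order and taking row products gives the invariant factors.

Invariant factors (smallest first, each dividing the next): x - 3, x - 3, (x - 3)^2.

Check: the last factor (x - 3)^2 is the minimal polynomial, and the product (x - 3)^4 is the characteristic polynomial.

x - 3, x - 3, (x - 3)^2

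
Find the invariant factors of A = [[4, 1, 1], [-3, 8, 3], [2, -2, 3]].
x - 5, (x - 5)^2

The Jordan structure of A has elementary divisors (x - 5)^2, (x - 5). Arranging the block sizes at each eigenvalue in decreasing order and taking row products gives the invariant factors.

Invariant factors (smallest first, each dividing the next): x - 5, (x - 5)^2.

Check: the last factor (x - 5)^2 is the minimal polynomial, and the product (x - 5)^3 is the characteristic polynomial.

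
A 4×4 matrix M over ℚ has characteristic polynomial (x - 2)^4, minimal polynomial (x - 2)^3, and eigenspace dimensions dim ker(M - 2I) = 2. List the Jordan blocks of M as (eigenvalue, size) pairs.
λ = 2: algebraic multiplicity 4 (exponent in χ_M), largest block size 3 (exponent in m_M), 2 blocks (geometric multiplicity). These force block sizes [3, 1].

Jordan blocks: (2, 3), (2, 1)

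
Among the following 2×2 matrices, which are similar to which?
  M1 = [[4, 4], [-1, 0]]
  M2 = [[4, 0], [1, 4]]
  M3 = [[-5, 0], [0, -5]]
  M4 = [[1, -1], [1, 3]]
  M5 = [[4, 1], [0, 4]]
Characteristic polynomials: χ_{M1} = (x - 2)^2, χ_{M2} = (x - 4)^2, χ_{M3} = (x + 5)^2, χ_{M4} = (x - 2)^2, χ_{M5} = (x - 4)^2.

{M1, M4}: invariant factors (x - 2)^2.

{M2, M5}: invariant factors (x - 4)^2.

{M3}: invariant factors x + 5, x + 5.

Matrices are similar if and only if their invariant-factor lists agree; the partition into similarity classes is {M1, M4}, {M2, M5}, {M3}.

3 classes: {M1, M4}, {M2, M5}, {M3}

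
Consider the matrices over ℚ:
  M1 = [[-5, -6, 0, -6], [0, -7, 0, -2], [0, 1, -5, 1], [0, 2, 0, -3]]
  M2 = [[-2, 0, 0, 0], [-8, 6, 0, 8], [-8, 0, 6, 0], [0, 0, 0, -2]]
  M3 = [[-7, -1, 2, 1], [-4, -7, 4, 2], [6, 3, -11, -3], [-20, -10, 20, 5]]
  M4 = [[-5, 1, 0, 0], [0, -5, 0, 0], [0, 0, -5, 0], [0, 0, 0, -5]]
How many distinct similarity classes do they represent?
2 classes: {M1, M3, M4}, {M2}

Characteristic polynomials: χ_{M1} = (x + 5)^4, χ_{M2} = (x - 6)^2(x + 2)^2, χ_{M3} = (x + 5)^4, χ_{M4} = (x + 5)^4.

{M1, M3, M4}: invariant factors x + 5, x + 5, (x + 5)^2.

{M2}: invariant factors (x - 6)(x + 2), (x - 6)(x + 2).

Matrices are similar if and only if their invariant-factor lists agree; the partition into similarity classes is {M1, M3, M4}, {M2}.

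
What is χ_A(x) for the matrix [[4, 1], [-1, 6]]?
xI - A = [[x - 4, -1], [1, x - 6]].

Expanding det(xI - A) along the first row:
det(xI - A) = + (x - 4)·det([[x - 6]]) - (-1)·det([[1]]).

Evaluating gives χ_A(x) = x^2 - 10x + 25 = (x - 5)^2.

χ_A(x) = (x - 5)^2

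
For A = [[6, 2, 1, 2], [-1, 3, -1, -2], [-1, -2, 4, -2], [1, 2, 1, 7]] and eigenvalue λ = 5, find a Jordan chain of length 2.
We seek v_1 ∈ ker((A - 5I)^2) \ ker(A - 5I), then set v_{i+1} = (A - 5I) v_i.

One such chain is v_1 = [[0, -1, 3, 0]]^T, v_2 = [[1, -1, -1, 1]]^T. Check: (A - 5I) v_2 = [[0, 0, 0, 0]]^T = 0.

v_1 = [[0, -1, 3, 0]]^T, v_2 = [[1, -1, -1, 1]]^T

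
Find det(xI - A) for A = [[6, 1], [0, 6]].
xI - A = [[x - 6, -1], [0, x - 6]].

Expanding det(xI - A) along the first row:
det(xI - A) = + (x - 6)·det([[x - 6]]) - (-1)·det([[0]]).

Evaluating gives χ_A(x) = x^2 - 12x + 36 = (x - 6)^2.

χ_A(x) = (x - 6)^2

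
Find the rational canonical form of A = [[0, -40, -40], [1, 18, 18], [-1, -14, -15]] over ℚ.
The invariant factors of A (the non-unit diagonal entries of the Smith normal form of xI - A over ℚ[x]) are (x - 5)(x - 2)(x + 4), each dividing the next. The characteristic polynomial is their product, (x - 5)(x - 2)(x + 4).

The rational canonical form is the block-diagonal matrix of companion matrices C(f_i):
R = [[0, 0, -40], [1, 0, 18], [0, 1, 3]].

R = [[0, 0, -40], [1, 0, 18], [0, 1, 3]]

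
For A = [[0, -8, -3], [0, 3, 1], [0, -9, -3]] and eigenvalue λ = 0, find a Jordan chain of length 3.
v_1 = [[0, 0, 1]]^T, v_2 = [[-3, 1, -3]]^T, v_3 = [[1, 0, 0]]^T

We seek v_1 ∈ ker(A^3) \ ker(A^2), then set v_{i+1} = A v_i.

One such chain is v_1 = [[0, 0, 1]]^T, v_2 = [[-3, 1, -3]]^T, v_3 = [[1, 0, 0]]^T. Check: A v_3 = [[0, 0, 0]]^T = 0.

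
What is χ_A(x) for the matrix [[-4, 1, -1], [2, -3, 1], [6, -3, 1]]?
χ_A(x) = (x + 2)^3

xI - A = [[x + 4, -1, 1], [-2, x + 3, -1], [-6, 3, x - 1]].

Expanding det(xI - A) along the first row:
det(xI - A) = + (x + 4)·det([[x + 3, -1], [3, x - 1]]) - (-1)·det([[-2, -1], [-6, x - 1]]) + (1)·det([[-2, x + 3], [-6, 3]]).

Evaluating gives χ_A(x) = x^3 + 6x^2 + 12x + 8 = (x + 2)^3.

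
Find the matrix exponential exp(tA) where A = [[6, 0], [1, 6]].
A has Jordan form J = [[6, 1], [0, 6]] with A = PJP^{-1}, so e^{tA} = P e^{tJ} P^{-1}.

For a Jordan block J_k(λ), e^{tJ_k(λ)} = e^{λt} · (I + tN + t^2 N^2/2! + ... + t^{k-1} N^{k-1}/(k-1)!) where N is the nilpotent superdiagonal part.

Assembling the blocks and conjugating back gives the entries of e^{tA} as shown above.

e^{tA} = [[e^{6*t}, 0], [t*e^{6*t}, e^{6*t}]]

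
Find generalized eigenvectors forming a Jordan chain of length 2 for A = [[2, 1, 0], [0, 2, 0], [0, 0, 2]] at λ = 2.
v_1 = [[-2, 1, -3]]^T, v_2 = [[1, 0, 0]]^T

We seek v_1 ∈ ker((A - 2I)^2) \ ker(A - 2I), then set v_{i+1} = (A - 2I) v_i.

One such chain is v_1 = [[-2, 1, -3]]^T, v_2 = [[1, 0, 0]]^T. Check: (A - 2I) v_2 = [[0, 0, 0]]^T = 0.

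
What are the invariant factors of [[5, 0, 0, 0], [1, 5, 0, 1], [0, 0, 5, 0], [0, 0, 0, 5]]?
x - 5, x - 5, (x - 5)^2

The Jordan structure of A has elementary divisors (x - 5)^2, (x - 5), (x - 5). Arranging the block sizes at each eigenvalue in decreasing order and taking row products gives the invariant factors.

Invariant factors (smallest first, each dividing the next): x - 5, x - 5, (x - 5)^2.

Check: the last factor (x - 5)^2 is the minimal polynomial, and the product (x - 5)^4 is the characteristic polynomial.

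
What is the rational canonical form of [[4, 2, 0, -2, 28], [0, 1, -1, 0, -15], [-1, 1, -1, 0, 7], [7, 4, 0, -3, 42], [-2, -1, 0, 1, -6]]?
R = [[0, 0, 0, 0, 16], [1, 0, 0, 0, -40], [0, 1, 0, 0, 25], [0, 0, 1, 0, 5], [0, 0, 0, 1, -5]]

The invariant factors of A (the non-unit diagonal entries of the Smith normal form of xI - A over ℚ[x]) are (x - 1)^3(x + 4)^2, each dividing the next. The characteristic polynomial is their product, (x - 1)^3(x + 4)^2.

The rational canonical form is the block-diagonal matrix of companion matrices C(f_i):
R = [[0, 0, 0, 0, 16], [1, 0, 0, 0, -40], [0, 1, 0, 0, 25], [0, 0, 1, 0, 5], [0, 0, 0, 1, -5]].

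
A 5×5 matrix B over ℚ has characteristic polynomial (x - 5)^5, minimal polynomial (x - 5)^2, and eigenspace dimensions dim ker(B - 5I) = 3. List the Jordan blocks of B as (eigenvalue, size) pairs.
λ = 5: algebraic multiplicity 5 (exponent in χ_B), largest block size 2 (exponent in m_B), 3 blocks (geometric multiplicity). These force block sizes [2, 2, 1].

Jordan blocks: (5, 2), (5, 2), (5, 1)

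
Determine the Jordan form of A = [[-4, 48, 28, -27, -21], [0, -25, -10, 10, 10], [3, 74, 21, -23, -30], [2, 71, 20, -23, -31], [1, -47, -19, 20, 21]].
J = [[-5, 1, 0, 0, 0], [0, -5, 0, 0, 0], [0, 0, 0, 1, 0], [0, 0, 0, 0, 0], [0, 0, 0, 0, 0]]

The characteristic polynomial is det(xI - A) = x^3(x + 5)^2, so the eigenvalues are -5 (algebraic multiplicity 2), 0 (algebraic multiplicity 3).

For λ = -5: rank(A + 5I) = 4, rank((A + 5I)^2) = 3. The eigenspace has dimension 5 - 4 = 1, so there is 1 Jordan block; the rank sequence gives block sizes [2].

For λ = 0: rank(A) = 3, rank(A^2) = 2. The eigenspace has dimension 5 - 3 = 2, so there are 2 Jordan blocks; the rank sequence gives block sizes [2, 1].

Assembling the blocks gives the Jordan form J above.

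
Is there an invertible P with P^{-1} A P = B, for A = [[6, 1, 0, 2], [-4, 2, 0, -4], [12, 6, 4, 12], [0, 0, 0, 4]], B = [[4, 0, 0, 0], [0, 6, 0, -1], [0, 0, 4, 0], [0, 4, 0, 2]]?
Two matrices over a field are similar if and only if they have the same invariant factors.

Both A and B have characteristic polynomial (x - 4)^4 and minimal polynomial (x - 4)^2. Computing further, both have invariant factors x - 4, x - 4, (x - 4)^2. Hence A and B are similar.

Yes.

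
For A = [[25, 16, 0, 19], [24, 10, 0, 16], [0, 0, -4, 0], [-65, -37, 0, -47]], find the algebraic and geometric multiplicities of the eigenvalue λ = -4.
The characteristic polynomial is (x + 4)^4, so the factor x + 4 appears with exponent 4: the algebraic multiplicity is 4.

rank(A + 4I) = 2, so the eigenspace has dimension 4 - 2 = 2: the geometric multiplicity is 2.

Since 2 < 4, A is not diagonalizable.

algebraic multiplicity 4, geometric multiplicity 2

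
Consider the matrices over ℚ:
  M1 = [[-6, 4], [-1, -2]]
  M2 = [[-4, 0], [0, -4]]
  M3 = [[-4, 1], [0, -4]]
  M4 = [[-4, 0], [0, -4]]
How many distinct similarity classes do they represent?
Characteristic polynomials: χ_{M1} = (x + 4)^2, χ_{M2} = (x + 4)^2, χ_{M3} = (x + 4)^2, χ_{M4} = (x + 4)^2.

{M1, M3}: invariant factors (x + 4)^2.

{M2, M4}: invariant factors x + 4, x + 4.

Matrices are similar if and only if their invariant-factor lists agree; the partition into similarity classes is {M1, M3}, {M2, M4}.

2 classes: {M1, M3}, {M2, M4}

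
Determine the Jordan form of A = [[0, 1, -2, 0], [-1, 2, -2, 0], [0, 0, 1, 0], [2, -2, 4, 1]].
The characteristic polynomial is det(xI - A) = (x - 1)^4, so the eigenvalues are 1 (algebraic multiplicity 4).

For λ = 1: rank(A - I) = 1, rank((A - I)^2) = 0. The eigenspace has dimension 4 - 1 = 3, so there are 3 Jordan blocks; the rank sequence gives block sizes [2, 1, 1].

Assembling the blocks gives the Jordan form J above.

J = [[1, 1, 0, 0], [0, 1, 0, 0], [0, 0, 1, 0], [0, 0, 0, 1]]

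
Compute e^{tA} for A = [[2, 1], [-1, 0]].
A has Jordan form J = [[1, 1], [0, 1]] with A = PJP^{-1}, so e^{tA} = P e^{tJ} P^{-1}.

For a Jordan block J_k(λ), e^{tJ_k(λ)} = e^{λt} · (I + tN + t^2 N^2/2! + ... + t^{k-1} N^{k-1}/(k-1)!) where N is the nilpotent superdiagonal part.

Assembling the blocks and conjugating back gives the entries of e^{tA} as shown above.

e^{tA} = [[(t + 1)*e^{t}, t*e^{t}], [-t*e^{t}, (1 - t)*e^{t}]]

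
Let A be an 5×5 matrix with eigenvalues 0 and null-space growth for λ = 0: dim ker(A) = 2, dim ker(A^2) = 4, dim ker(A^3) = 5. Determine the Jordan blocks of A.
λ = 0: successive nullity increments [2, 2, 1] count blocks of size ≥ k; block sizes are [3, 2].

Jordan blocks: (0, 3), (0, 2)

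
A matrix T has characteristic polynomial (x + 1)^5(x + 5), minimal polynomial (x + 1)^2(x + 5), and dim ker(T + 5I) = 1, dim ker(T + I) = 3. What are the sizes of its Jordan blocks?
Jordan blocks: (-5, 1), (-1, 2), (-1, 2), (-1, 1)

λ = -5: algebraic multiplicity 1 (exponent in χ_T), largest block size 1 (exponent in m_T), 1 block (geometric multiplicity). This forces block sizes [1].
λ = -1: algebraic multiplicity 5 (exponent in χ_T), largest block size 2 (exponent in m_T), 3 blocks (geometric multiplicity). These force block sizes [2, 2, 1].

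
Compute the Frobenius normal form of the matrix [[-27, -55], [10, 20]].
The invariant factors of A (the non-unit diagonal entries of the Smith normal form of xI - A over ℚ[x]) are (x + 2)(x + 5), each dividing the next. The characteristic polynomial is their product, (x + 2)(x + 5).

The rational canonical form is the block-diagonal matrix of companion matrices C(f_i):
R = [[0, -10], [1, -7]].

R = [[0, -10], [1, -7]]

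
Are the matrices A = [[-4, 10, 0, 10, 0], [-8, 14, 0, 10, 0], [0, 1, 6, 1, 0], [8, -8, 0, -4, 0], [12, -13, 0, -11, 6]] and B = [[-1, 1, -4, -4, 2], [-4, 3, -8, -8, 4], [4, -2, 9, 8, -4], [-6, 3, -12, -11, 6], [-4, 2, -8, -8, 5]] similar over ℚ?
No.

trace(A) = 18 but trace(B) = 5. The trace is a similarity invariant, so A and B are not similar.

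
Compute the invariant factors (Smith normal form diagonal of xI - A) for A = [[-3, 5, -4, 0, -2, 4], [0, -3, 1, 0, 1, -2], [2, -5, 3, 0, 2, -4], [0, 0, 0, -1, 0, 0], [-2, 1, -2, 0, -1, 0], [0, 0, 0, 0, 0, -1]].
x + 1, x + 1, x + 1, (x + 1)^3

The Jordan structure of A has elementary divisors (x + 1)^3, (x + 1), (x + 1), (x + 1). Arranging the block sizes at each eigenvalue in decreasing order and taking row products gives the invariant factors.

Invariant factors (smallest first, each dividing the next): x + 1, x + 1, x + 1, (x + 1)^3.

Check: the last factor (x + 1)^3 is the minimal polynomial, and the product (x + 1)^6 is the characteristic polynomial.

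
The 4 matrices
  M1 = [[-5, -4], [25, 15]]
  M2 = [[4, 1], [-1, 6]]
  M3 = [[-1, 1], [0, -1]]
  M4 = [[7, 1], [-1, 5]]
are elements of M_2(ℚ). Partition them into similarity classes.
3 classes: {M1, M2}, {M3}, {M4}

Characteristic polynomials: χ_{M1} = (x - 5)^2, χ_{M2} = (x - 5)^2, χ_{M3} = (x + 1)^2, χ_{M4} = (x - 6)^2.

{M1, M2}: invariant factors (x - 5)^2.

{M3}: invariant factors (x + 1)^2.

{M4}: invariant factors (x - 6)^2.

Matrices are similar if and only if their invariant-factor lists agree; the partition into similarity classes is {M1, M2}, {M3}, {M4}.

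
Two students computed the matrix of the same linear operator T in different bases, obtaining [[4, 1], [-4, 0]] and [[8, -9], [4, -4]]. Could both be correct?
Yes.

Two matrices over a field are similar if and only if they have the same invariant factors.

Both A and B have characteristic polynomial (x - 2)^2 and minimal polynomial (x - 2)^2. Computing further, both have invariant factors (x - 2)^2. Hence A and B are similar.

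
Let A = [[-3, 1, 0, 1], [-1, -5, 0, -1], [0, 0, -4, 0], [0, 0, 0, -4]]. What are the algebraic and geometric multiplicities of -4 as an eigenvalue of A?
algebraic multiplicity 4, geometric multiplicity 3

The characteristic polynomial is (x + 4)^4, so the factor x + 4 appears with exponent 4: the algebraic multiplicity is 4.

rank(A + 4I) = 1, so the eigenspace has dimension 4 - 1 = 3: the geometric multiplicity is 3.

Since 3 < 4, A is not diagonalizable.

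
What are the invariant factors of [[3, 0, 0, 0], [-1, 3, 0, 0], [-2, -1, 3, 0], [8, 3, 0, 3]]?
x - 3, (x - 3)^3

The Jordan structure of A has elementary divisors (x - 3)^3, (x - 3). Arranging the block sizes at each eigenvalue in decreasing order and taking row products gives the invariant factors.

Invariant factors (smallest first, each dividing the next): x - 3, (x - 3)^3.

Check: the last factor (x - 3)^3 is the minimal polynomial, and the product (x - 3)^4 is the characteristic polynomial.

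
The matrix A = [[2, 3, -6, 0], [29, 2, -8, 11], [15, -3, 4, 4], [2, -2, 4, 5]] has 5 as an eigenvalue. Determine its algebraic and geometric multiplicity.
The characteristic polynomial is (x - 5)^3(x + 2), so the factor x - 5 appears with exponent 3: the algebraic multiplicity is 3.

rank(A - 5I) = 3, so the eigenspace has dimension 4 - 3 = 1: the geometric multiplicity is 1.

Since 1 < 3, A is not diagonalizable.

algebraic multiplicity 3, geometric multiplicity 1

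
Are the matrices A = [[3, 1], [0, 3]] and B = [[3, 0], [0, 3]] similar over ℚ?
No.

Both have characteristic polynomial (x - 3)^2, but the minimal polynomial of A is (x - 3)^2 while the minimal polynomial of B is x - 3. The minimal polynomial is a similarity invariant, so A and B are not similar.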